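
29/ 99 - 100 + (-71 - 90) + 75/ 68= -1747655/ 6732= -259.60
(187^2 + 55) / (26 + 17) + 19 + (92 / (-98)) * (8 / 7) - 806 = 389945 / 14749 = 26.44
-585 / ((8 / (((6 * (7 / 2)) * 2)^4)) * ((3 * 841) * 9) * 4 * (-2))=1252.60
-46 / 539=-0.09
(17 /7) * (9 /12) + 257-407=-4149 /28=-148.18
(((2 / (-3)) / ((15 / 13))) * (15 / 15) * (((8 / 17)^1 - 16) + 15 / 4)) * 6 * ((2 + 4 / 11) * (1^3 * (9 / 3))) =289.56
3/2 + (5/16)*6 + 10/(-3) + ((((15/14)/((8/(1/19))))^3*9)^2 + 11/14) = 230492349566251901651/278580681486800781312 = 0.83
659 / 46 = 14.33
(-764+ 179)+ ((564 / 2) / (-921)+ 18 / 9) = -583.31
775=775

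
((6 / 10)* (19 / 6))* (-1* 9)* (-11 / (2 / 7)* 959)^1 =12627153 / 20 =631357.65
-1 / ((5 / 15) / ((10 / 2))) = -15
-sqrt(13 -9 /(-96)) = -sqrt(838) /8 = -3.62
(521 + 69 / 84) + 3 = 14695 / 28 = 524.82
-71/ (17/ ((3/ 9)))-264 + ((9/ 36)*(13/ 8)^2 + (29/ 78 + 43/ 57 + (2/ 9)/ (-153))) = -22952407505/ 87070464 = -263.61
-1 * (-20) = 20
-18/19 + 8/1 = 134/19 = 7.05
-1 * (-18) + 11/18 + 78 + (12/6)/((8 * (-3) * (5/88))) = 95.14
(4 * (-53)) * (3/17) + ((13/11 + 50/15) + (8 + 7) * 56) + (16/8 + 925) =972832/561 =1734.10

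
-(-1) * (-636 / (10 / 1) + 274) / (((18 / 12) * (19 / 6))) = 4208 / 95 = 44.29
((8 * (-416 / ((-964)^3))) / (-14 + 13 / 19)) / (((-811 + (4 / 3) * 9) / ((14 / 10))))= 6916 / 14147784387935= 0.00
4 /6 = 2 /3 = 0.67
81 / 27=3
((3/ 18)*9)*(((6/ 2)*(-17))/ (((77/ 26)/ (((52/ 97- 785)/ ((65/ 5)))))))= 11642229/ 7469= 1558.74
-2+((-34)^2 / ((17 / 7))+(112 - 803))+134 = -83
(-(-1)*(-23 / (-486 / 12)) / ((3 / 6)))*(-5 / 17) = -460 / 1377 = -0.33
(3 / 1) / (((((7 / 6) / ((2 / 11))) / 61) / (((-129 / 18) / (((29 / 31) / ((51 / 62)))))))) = -401319 / 2233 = -179.72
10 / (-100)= -1 / 10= -0.10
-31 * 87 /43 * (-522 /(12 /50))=136418.02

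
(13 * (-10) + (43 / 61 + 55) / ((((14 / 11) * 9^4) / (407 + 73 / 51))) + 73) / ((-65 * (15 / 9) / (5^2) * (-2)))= -6.26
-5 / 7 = -0.71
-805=-805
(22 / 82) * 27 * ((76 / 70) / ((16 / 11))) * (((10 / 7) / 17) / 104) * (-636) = -9869607 / 3551912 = -2.78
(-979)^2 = 958441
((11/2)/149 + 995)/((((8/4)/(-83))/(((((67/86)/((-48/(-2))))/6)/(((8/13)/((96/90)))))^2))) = -18671098000763/5141509862400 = -3.63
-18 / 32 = -9 / 16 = -0.56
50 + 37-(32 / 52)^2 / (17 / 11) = 249247 / 2873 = 86.75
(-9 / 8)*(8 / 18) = -1 / 2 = -0.50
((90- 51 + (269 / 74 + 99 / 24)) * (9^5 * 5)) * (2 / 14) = 4086486045 / 2072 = 1972242.30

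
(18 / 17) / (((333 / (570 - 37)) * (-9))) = -1066 / 5661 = -0.19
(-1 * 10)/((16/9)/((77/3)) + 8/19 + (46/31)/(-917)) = -17823729/871043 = -20.46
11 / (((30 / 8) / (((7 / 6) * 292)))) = 44968 / 45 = 999.29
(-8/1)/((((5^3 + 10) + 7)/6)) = -24/71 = -0.34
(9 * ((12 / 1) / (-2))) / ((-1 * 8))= 27 / 4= 6.75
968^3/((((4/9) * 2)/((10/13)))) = 10204191360/13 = 784937796.92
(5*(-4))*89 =-1780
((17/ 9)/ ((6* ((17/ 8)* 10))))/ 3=2/ 405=0.00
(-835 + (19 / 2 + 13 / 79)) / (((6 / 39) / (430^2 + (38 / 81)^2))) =-514136467808054 / 518319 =-991930582.92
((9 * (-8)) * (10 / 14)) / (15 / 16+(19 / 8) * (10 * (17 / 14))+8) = -5760 / 4231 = -1.36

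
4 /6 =2 /3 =0.67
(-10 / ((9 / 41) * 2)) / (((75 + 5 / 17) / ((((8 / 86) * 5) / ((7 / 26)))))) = -45305 / 86688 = -0.52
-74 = -74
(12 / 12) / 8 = 1 / 8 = 0.12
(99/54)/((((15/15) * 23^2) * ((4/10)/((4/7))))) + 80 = 888775/11109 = 80.00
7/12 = 0.58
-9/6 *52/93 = -26/31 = -0.84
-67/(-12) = 67/12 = 5.58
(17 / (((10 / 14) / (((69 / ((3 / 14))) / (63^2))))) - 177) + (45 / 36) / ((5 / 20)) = -68878 / 405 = -170.07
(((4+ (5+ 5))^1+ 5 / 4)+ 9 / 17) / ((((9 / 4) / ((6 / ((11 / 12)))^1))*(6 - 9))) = -8584 / 561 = -15.30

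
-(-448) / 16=28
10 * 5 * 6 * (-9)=-2700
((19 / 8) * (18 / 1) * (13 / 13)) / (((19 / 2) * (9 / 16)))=8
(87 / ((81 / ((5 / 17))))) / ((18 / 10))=725 / 4131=0.18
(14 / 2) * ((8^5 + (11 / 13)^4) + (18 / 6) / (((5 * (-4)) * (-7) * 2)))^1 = 229379.66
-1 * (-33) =33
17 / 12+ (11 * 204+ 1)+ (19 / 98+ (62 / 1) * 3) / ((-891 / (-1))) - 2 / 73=28640595923 / 12748428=2246.60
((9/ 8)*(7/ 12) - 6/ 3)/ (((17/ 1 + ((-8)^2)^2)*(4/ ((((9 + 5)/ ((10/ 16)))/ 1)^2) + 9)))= -4214/ 116188137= -0.00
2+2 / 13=28 / 13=2.15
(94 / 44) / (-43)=-0.05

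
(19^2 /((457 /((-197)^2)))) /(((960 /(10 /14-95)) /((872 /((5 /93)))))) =-1562218533843 /31990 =-48834589.99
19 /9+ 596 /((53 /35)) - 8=184931 /477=387.70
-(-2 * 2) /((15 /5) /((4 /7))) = 16 /21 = 0.76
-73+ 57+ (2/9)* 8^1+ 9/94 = -11951/846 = -14.13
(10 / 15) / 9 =2 / 27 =0.07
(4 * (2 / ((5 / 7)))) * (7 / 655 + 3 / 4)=27902 / 3275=8.52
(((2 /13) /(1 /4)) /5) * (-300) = -480 /13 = -36.92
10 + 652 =662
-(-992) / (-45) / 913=-992 / 41085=-0.02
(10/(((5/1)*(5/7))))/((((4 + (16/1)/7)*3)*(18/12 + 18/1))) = 49/6435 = 0.01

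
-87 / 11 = -7.91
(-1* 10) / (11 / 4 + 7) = -40 / 39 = -1.03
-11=-11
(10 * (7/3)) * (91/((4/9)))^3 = 6409121355/32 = 200285042.34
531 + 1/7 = 3718/7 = 531.14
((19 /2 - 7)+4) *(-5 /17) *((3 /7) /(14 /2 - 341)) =195 /79492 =0.00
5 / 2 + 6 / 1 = 17 / 2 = 8.50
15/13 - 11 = -128/13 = -9.85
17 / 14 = 1.21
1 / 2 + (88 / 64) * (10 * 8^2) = 880.50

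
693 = 693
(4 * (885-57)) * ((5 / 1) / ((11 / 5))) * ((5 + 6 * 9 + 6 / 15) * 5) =2235600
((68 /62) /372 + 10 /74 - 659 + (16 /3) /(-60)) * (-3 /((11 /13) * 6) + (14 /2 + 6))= -191894269931 /23467620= -8176.98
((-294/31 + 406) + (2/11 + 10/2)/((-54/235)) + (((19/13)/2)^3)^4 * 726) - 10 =55763310143212868590991/146435733997351299072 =380.80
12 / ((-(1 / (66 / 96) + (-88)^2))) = -11 / 7100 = -0.00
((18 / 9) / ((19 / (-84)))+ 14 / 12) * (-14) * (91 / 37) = 557375 / 2109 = 264.28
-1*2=-2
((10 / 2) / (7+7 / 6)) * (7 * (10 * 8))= 2400 / 7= 342.86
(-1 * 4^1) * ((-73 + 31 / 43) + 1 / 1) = 12260 / 43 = 285.12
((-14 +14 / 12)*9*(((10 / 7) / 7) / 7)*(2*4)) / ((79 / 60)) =-79200 / 3871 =-20.46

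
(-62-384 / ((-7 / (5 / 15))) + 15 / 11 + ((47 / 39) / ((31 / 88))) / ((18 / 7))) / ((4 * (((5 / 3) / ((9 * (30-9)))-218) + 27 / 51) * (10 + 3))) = 1752782739 / 483187814824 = 0.00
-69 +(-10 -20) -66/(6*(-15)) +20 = -1174/15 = -78.27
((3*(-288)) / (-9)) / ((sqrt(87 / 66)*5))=96*sqrt(638) / 145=16.72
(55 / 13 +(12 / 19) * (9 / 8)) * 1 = 2441 / 494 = 4.94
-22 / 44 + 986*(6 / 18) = 328.17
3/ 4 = 0.75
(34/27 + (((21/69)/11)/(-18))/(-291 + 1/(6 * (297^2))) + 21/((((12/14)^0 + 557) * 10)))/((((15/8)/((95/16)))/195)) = 18499089371983259/23719220705304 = 779.92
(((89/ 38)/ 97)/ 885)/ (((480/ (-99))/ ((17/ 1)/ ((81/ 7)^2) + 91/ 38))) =-123100439/ 8675229237120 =-0.00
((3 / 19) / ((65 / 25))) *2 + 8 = 2006 / 247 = 8.12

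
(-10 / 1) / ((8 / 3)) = -15 / 4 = -3.75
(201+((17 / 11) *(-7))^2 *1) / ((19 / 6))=230892 / 2299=100.43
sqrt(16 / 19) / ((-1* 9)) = -4* sqrt(19) / 171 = -0.10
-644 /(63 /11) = -1012 /9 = -112.44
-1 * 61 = -61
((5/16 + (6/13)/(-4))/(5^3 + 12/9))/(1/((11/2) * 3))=4059/157664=0.03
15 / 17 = 0.88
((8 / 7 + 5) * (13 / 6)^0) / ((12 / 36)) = 129 / 7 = 18.43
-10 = -10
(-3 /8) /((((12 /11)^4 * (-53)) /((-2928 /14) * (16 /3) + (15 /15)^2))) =-114214441 /20514816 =-5.57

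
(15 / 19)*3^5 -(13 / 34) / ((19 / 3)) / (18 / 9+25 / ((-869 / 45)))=75935199 / 395998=191.76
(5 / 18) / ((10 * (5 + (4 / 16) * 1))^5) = 16 / 22973068125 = 0.00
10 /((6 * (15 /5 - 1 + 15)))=5 /51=0.10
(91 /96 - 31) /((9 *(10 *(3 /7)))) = -4039 /5184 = -0.78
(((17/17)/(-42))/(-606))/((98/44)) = 11/623574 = 0.00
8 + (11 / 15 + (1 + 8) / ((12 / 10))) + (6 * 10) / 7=5209 / 210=24.80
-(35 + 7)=-42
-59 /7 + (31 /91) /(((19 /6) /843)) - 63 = 19.26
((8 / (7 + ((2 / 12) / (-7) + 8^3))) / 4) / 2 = 42 / 21797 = 0.00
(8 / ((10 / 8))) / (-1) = -32 / 5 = -6.40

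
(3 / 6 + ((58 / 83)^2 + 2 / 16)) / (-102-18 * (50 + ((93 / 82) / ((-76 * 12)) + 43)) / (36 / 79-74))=-0.01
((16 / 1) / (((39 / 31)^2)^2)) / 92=3694084 / 53209143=0.07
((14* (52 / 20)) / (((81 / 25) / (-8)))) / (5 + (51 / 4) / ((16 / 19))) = -465920 / 104409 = -4.46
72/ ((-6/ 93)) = -1116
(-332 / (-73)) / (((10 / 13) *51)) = 2158 / 18615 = 0.12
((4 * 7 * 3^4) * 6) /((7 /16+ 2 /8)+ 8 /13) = 2830464 /271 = 10444.52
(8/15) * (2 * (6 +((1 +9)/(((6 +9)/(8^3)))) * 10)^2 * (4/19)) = 2625536.10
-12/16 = -3/4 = -0.75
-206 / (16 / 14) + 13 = -669 / 4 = -167.25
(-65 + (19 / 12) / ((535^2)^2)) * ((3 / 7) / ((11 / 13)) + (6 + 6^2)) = -905406808920023 / 327699002500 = -2762.92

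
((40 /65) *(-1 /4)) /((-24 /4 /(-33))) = -11 /13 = -0.85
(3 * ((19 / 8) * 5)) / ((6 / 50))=2375 / 8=296.88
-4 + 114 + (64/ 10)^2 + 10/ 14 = 26543/ 175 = 151.67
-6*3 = -18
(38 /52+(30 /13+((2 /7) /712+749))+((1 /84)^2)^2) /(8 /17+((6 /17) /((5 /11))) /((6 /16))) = 3682219833973865 /12442402732032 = 295.94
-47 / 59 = -0.80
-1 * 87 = -87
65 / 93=0.70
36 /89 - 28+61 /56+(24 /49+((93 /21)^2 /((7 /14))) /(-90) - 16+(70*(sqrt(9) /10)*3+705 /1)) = 162725849 /224280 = 725.55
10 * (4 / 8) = 5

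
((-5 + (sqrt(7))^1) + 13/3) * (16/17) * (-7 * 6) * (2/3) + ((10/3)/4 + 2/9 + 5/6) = 2977/153 - 448 * sqrt(7)/17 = -50.27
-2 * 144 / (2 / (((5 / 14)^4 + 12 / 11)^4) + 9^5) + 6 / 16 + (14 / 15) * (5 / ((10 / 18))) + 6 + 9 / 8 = 15.90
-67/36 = -1.86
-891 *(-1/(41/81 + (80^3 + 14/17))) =1226907/705025831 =0.00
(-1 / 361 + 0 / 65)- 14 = -5055 / 361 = -14.00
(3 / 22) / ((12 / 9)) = 9 / 88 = 0.10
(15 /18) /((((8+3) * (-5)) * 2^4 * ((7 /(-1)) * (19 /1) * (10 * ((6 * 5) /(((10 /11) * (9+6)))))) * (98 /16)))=1 /18925368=0.00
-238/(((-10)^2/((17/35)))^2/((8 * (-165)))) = 162129/21875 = 7.41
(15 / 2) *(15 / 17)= 225 / 34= 6.62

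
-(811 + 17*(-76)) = 481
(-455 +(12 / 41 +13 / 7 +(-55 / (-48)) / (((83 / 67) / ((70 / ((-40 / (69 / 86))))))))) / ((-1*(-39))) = -19847938057 / 1704440192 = -11.64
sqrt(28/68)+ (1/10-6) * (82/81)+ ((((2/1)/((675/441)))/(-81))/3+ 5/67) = -7208726/1221075+ sqrt(119)/17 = -5.26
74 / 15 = 4.93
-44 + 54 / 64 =-1381 / 32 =-43.16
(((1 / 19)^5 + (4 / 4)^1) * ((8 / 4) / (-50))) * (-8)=792352 / 2476099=0.32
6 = 6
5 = 5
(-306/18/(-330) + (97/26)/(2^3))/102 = 17773/3500640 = 0.01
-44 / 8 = -5.50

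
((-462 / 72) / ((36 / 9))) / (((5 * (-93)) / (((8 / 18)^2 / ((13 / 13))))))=0.00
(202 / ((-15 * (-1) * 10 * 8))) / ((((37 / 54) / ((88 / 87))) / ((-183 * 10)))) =-2439756 / 5365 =-454.75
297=297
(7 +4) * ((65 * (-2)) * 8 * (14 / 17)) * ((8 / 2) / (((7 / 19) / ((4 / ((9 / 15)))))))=-34777600 / 51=-681913.73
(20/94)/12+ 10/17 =2905/4794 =0.61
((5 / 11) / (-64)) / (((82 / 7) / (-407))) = 1295 / 5248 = 0.25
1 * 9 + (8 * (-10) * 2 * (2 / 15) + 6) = -19 / 3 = -6.33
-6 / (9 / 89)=-178 / 3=-59.33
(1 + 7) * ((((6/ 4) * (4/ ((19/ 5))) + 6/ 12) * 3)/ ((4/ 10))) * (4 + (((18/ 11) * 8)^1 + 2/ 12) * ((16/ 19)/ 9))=23361880/ 35739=653.68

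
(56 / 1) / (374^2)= 14 / 34969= 0.00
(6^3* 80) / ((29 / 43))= 743040 / 29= 25622.07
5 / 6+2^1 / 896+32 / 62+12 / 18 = 28031 / 13888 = 2.02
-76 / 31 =-2.45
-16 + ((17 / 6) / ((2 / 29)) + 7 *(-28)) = -2051 / 12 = -170.92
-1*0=0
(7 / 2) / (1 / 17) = 119 / 2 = 59.50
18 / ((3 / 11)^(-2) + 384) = 162 / 3577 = 0.05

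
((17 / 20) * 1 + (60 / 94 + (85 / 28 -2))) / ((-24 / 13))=-2249 / 1645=-1.37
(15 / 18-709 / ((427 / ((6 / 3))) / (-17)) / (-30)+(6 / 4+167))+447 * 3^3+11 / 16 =418020669 / 34160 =12237.14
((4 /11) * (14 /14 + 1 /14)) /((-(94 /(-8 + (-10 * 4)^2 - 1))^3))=-60409021065 /31977484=-1889.11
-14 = -14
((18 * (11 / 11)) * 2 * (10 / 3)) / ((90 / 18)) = 24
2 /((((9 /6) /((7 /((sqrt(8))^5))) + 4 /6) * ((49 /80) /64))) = -15360 /165839 + 4423680 * sqrt(2) /1160873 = 5.30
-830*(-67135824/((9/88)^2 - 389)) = -86303370295296/602467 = -143249954.43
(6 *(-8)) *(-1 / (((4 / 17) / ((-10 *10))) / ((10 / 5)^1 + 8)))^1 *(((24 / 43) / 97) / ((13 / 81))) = -396576000 / 54223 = -7313.80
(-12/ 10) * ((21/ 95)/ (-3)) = 42/ 475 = 0.09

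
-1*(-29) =29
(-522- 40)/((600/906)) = -42431/50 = -848.62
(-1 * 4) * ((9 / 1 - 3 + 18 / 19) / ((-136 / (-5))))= -330 / 323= -1.02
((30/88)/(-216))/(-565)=0.00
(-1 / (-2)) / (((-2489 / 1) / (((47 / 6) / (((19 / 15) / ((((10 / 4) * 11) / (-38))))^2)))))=-10663125 / 20759614016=-0.00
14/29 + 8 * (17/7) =4042/203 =19.91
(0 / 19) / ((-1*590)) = 0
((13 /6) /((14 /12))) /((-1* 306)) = -13 /2142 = -0.01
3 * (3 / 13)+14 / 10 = 136 / 65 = 2.09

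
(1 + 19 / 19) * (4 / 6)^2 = 8 / 9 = 0.89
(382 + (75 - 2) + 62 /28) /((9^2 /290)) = 928145 /567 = 1636.94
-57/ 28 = -2.04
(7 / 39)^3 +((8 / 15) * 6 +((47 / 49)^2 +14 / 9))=4045844144 / 712124595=5.68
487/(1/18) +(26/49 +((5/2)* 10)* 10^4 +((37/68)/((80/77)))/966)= 258766.53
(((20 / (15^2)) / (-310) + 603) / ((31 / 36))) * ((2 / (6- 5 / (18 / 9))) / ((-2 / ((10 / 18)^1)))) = -33647384 / 302715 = -111.15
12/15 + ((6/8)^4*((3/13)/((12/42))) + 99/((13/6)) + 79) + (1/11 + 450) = 210803059/366080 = 575.84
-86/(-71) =1.21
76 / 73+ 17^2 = 21173 / 73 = 290.04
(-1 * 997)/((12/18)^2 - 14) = 8973/122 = 73.55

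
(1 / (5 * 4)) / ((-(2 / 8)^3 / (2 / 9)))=-32 / 45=-0.71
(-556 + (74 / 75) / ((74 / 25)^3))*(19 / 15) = -173533517 / 246420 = -704.22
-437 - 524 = -961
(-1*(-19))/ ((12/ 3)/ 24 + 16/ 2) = 2.33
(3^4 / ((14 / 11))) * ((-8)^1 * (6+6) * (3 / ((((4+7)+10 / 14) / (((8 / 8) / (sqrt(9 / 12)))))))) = -42768 * sqrt(3) / 41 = -1806.74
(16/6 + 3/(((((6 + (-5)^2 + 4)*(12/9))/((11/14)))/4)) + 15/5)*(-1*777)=-319199/70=-4559.99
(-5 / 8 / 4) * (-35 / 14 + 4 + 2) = -35 / 64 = -0.55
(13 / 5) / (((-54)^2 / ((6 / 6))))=13 / 14580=0.00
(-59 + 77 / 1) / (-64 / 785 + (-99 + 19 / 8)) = -37680 / 202439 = -0.19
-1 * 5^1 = -5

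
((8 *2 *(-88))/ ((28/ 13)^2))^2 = 221176384/ 2401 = 92118.44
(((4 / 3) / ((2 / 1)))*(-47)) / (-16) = 47 / 24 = 1.96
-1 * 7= -7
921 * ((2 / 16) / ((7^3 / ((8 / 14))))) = 921 / 4802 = 0.19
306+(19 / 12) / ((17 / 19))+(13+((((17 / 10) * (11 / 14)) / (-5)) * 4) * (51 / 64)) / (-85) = 51681283 / 168000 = 307.63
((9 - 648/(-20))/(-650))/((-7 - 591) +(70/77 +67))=2277/18950750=0.00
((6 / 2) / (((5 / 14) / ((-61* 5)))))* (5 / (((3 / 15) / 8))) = -512400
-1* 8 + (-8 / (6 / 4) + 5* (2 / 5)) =-34 / 3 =-11.33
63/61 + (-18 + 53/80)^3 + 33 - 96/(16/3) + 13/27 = -4380710854141/843264000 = -5194.95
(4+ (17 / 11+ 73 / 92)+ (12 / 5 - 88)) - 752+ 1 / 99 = -3441379 / 4140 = -831.25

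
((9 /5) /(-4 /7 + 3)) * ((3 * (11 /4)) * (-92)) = -47817 /85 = -562.55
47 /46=1.02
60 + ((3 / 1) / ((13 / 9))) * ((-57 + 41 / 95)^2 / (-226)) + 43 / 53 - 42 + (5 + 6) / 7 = -44389942496 / 4918615975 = -9.02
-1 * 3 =-3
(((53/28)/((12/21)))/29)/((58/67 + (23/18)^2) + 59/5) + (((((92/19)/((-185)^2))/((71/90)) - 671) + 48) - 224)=-1407989769921058633/1662341614912060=-846.99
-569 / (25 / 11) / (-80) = 6259 / 2000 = 3.13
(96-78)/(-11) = -18/11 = -1.64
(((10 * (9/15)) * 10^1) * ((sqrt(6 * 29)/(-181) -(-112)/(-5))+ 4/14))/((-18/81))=270 * sqrt(174)/181+ 41796/7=5990.53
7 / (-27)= -7 / 27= -0.26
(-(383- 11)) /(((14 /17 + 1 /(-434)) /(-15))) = 41169240 /6059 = 6794.73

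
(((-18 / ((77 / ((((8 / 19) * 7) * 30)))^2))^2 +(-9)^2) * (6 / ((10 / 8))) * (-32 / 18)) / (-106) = 26229432547008 / 505627886665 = 51.87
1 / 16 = 0.06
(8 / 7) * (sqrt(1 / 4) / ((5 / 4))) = 16 / 35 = 0.46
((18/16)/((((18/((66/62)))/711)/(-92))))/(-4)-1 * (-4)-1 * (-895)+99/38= 1989.61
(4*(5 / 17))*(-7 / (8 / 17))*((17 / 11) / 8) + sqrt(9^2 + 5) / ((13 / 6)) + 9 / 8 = -397 / 176 + 6*sqrt(86) / 13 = 2.02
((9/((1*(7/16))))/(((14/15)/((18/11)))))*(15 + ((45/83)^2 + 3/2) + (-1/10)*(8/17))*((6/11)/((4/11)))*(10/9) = 63545416920/63123907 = 1006.68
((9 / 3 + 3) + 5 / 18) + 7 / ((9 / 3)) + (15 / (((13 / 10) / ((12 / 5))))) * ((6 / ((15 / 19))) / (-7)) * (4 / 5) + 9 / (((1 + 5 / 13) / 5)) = 69854 / 4095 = 17.06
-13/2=-6.50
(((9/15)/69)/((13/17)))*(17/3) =289/4485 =0.06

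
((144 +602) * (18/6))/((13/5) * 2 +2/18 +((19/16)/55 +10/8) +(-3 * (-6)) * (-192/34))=-60264864/2559893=-23.54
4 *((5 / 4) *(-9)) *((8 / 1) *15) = -5400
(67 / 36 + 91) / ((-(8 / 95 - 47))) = 317585 / 160452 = 1.98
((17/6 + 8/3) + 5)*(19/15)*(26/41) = 1729/205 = 8.43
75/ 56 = 1.34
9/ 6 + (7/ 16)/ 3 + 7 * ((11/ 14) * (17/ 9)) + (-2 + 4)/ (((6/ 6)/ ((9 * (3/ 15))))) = 11257/ 720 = 15.63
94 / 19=4.95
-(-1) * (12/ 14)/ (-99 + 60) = -2/ 91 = -0.02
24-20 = 4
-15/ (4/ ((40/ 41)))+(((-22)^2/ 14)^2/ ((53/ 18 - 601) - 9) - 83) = -1945578151/ 21952343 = -88.63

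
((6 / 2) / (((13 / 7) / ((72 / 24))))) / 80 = 63 / 1040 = 0.06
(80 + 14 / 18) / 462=727 / 4158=0.17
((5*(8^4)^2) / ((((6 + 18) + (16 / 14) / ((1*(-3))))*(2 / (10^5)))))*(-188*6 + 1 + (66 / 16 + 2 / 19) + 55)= -111683862528000000 / 589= -189616065412563.67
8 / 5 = 1.60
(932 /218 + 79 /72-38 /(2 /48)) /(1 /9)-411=-7473605 /872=-8570.65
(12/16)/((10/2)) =3/20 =0.15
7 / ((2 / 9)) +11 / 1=85 / 2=42.50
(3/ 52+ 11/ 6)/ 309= 295/ 48204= 0.01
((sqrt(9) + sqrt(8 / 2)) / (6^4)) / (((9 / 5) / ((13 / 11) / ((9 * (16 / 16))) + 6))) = 15175 / 1154736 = 0.01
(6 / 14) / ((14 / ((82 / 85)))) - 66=-274767 / 4165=-65.97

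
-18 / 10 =-1.80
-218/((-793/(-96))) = -20928/793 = -26.39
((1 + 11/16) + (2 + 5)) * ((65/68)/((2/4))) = 9035/544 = 16.61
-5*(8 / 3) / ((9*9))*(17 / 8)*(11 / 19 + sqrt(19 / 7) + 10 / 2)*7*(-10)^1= 850*sqrt(133) / 243 + 630700 / 4617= 176.94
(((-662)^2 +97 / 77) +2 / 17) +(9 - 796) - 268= 572282204 / 1309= 437190.38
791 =791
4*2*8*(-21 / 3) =-448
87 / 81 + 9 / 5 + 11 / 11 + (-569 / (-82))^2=47224387 / 907740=52.02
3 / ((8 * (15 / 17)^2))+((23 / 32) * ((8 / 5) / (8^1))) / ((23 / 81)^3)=8583139 / 1269600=6.76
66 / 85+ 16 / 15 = 94 / 51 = 1.84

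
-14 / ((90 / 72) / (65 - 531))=26096 / 5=5219.20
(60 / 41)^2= 3600 / 1681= 2.14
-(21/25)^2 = -441/625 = -0.71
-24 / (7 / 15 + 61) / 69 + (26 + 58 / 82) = 11607825 / 434723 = 26.70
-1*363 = -363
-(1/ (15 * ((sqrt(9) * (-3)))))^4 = -1/ 332150625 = -0.00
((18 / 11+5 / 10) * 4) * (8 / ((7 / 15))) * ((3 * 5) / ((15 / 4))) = 45120 / 77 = 585.97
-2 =-2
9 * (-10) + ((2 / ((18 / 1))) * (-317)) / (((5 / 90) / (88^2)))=-4909786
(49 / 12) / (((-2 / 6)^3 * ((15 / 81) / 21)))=-250047 / 20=-12502.35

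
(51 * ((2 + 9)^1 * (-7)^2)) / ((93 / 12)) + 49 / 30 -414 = 2915179 / 930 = 3134.60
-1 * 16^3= -4096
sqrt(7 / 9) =sqrt(7) / 3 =0.88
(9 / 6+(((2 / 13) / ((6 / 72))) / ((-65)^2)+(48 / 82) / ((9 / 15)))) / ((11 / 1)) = 11151743 / 49542350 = 0.23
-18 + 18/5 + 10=-22/5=-4.40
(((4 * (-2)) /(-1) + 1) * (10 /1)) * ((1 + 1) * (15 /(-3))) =-900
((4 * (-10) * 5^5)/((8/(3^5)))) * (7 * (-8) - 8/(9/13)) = 256500000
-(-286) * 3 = 858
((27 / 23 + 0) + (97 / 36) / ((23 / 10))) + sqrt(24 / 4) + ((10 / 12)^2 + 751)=sqrt(6) + 208115 / 276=756.49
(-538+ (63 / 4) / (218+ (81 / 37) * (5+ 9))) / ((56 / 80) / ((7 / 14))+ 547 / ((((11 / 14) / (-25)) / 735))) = 217756759 / 5178339033280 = 0.00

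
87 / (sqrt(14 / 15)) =87*sqrt(210) / 14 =90.05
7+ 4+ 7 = 18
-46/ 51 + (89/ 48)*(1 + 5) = 10.22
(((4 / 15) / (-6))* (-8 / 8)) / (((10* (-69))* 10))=-1 / 155250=-0.00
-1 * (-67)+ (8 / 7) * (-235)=-1411 / 7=-201.57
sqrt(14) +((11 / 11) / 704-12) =-8447 / 704 +sqrt(14) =-8.26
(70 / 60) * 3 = 7 / 2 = 3.50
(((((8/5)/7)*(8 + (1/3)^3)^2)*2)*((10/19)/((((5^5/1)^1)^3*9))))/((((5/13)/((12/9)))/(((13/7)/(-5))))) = -20788352/285321807861328125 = -0.00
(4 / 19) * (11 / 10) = 0.23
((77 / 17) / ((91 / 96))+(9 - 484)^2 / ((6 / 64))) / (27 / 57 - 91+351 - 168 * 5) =-4152.83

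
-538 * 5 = -2690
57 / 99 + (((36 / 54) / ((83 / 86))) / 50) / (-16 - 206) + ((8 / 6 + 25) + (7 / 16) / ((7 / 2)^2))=5734388281 / 212820300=26.94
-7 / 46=-0.15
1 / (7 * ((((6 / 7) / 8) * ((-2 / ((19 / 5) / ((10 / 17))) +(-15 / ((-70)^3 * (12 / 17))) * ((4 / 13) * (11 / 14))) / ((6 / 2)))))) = -16130878400 / 1248459599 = -12.92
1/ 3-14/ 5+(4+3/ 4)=137/ 60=2.28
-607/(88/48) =-331.09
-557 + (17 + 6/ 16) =-4317/ 8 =-539.62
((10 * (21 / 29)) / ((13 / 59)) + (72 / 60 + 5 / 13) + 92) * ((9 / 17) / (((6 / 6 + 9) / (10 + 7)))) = 2145213 / 18850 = 113.80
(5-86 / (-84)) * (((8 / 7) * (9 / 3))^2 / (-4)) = -17.70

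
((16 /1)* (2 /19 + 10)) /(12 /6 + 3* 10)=96 /19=5.05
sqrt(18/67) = 0.52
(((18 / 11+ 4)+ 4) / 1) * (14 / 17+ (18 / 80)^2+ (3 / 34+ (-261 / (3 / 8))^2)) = 4668018.00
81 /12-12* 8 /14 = -0.11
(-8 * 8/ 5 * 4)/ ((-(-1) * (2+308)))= -128/ 775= -0.17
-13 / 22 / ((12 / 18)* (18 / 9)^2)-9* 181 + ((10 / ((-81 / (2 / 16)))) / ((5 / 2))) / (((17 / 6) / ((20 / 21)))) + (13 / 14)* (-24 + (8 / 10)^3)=-350114957693 / 212058000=-1651.03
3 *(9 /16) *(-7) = -189 /16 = -11.81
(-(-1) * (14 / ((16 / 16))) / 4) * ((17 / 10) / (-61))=-119 / 1220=-0.10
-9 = -9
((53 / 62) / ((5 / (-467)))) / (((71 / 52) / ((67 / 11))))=-43116242 / 121055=-356.17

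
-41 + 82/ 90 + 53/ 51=-29873/ 765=-39.05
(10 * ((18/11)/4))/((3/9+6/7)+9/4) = 3780/3179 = 1.19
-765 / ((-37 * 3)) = 255 / 37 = 6.89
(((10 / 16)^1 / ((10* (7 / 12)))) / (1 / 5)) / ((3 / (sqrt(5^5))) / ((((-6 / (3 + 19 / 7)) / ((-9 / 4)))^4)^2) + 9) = -23737807549715 / 2403725731602288 + 9380669484375* sqrt(5) / 801241910534096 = 0.02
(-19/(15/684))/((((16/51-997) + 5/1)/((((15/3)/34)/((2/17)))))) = 55233/50576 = 1.09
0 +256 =256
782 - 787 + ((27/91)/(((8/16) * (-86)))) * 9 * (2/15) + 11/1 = 117228/19565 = 5.99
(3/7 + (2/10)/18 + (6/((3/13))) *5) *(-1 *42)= -82177/15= -5478.47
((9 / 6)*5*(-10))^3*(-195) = 82265625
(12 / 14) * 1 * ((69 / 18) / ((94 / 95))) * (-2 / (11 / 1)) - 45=-45.60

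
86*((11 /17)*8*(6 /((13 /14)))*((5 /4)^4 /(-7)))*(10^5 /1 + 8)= -22173648750 /221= -100333252.26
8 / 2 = 4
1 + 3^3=28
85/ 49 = 1.73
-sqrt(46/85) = -sqrt(3910)/85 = -0.74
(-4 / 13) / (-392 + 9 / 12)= 16 / 20345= 0.00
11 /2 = 5.50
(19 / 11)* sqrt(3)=19* sqrt(3) / 11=2.99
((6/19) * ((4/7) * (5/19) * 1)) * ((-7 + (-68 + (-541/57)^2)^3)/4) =3691179652720060/28889040732741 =127.77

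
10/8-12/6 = -3/4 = -0.75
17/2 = 8.50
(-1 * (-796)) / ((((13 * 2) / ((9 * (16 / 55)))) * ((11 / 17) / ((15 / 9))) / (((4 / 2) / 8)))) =81192 / 1573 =51.62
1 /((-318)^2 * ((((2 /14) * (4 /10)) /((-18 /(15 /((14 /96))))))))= -0.00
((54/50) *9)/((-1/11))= -2673/25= -106.92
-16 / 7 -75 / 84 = -89 / 28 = -3.18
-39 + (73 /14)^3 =282001 /2744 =102.77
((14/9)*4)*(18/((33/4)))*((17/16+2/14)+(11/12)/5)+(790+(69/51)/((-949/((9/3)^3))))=6459055411/7985835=808.81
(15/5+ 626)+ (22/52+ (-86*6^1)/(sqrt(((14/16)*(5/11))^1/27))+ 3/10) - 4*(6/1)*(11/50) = 202944/325 - 3096*sqrt(2310)/35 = -3627.02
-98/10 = -49/5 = -9.80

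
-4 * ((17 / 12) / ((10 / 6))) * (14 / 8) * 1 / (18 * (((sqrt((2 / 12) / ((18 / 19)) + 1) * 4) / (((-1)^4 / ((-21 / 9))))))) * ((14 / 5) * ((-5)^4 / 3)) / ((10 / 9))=1785 * sqrt(381) / 2032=17.15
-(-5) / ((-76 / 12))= -15 / 19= -0.79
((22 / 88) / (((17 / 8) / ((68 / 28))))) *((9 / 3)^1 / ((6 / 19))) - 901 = -6288 / 7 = -898.29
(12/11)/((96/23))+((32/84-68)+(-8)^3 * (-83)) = 78408131/1848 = 42428.64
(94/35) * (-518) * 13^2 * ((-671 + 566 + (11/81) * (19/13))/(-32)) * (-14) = 4365931661/405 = 10780078.18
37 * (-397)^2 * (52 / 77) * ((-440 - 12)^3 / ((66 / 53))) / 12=-185518518834834848 / 7623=-24336680943832.46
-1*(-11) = 11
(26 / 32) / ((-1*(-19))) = 13 / 304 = 0.04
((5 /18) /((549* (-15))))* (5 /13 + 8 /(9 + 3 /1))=-41 /1156194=-0.00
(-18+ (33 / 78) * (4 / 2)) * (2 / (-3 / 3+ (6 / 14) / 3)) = 1561 / 39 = 40.03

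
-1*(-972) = 972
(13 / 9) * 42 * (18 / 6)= 182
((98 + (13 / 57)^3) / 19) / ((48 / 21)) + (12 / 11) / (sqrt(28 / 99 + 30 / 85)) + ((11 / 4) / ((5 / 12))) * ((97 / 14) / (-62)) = 18 * sqrt(200090) / 5885 + 92804675777 / 61084059120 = 2.89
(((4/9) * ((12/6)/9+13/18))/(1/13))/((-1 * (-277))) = 442/22437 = 0.02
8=8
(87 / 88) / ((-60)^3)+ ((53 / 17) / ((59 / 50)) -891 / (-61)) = 6686524753693 / 387655488000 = 17.25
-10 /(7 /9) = -90 /7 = -12.86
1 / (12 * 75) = 0.00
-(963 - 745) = -218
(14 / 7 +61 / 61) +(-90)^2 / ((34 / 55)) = 222801 / 17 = 13105.94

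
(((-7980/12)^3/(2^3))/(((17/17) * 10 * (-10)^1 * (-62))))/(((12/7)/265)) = -21820708175/23808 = -916528.40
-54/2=-27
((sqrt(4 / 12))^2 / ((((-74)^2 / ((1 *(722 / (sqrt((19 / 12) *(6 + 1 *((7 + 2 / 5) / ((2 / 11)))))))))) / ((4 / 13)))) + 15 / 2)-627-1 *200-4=-1647 / 2 + 76 *sqrt(266190) / 24933597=-823.50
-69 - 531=-600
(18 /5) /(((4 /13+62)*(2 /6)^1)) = 13 /75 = 0.17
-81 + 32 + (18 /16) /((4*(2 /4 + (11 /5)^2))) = -69701 /1424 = -48.95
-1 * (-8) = 8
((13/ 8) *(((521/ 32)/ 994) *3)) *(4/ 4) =20319/ 254464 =0.08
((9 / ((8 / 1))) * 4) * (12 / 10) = 27 / 5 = 5.40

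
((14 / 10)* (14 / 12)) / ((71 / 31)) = 1519 / 2130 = 0.71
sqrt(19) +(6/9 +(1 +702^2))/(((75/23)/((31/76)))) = sqrt(19) +1054111321/17100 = 61648.30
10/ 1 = 10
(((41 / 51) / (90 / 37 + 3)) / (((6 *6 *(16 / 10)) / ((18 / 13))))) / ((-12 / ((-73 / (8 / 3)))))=553705 / 68230656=0.01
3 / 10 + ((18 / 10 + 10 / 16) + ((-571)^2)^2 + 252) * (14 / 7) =4252109357423 / 20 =212605467871.15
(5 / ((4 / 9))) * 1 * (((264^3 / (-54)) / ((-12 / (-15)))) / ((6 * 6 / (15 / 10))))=-199650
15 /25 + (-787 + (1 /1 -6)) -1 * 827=-8092 /5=-1618.40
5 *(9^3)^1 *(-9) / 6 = -10935 / 2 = -5467.50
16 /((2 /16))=128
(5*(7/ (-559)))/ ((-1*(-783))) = -35/ 437697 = -0.00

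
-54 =-54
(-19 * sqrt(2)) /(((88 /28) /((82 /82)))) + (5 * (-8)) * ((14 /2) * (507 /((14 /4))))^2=-41127840- 133 * sqrt(2) /22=-41127848.55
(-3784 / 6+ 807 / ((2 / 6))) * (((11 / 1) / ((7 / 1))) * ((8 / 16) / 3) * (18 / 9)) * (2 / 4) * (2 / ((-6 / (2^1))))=-59081 / 189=-312.60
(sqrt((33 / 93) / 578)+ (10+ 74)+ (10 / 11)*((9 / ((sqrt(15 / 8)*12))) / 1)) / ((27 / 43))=134.61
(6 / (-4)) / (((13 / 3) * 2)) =-9 / 52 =-0.17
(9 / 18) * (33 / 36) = 11 / 24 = 0.46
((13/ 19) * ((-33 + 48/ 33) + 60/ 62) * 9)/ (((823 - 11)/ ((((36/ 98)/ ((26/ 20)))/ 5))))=-844587/ 64446613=-0.01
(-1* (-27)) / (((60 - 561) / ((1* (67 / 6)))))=-201 / 334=-0.60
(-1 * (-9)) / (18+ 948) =3 / 322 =0.01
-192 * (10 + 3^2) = -3648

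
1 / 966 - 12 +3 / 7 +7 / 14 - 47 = -28048 / 483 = -58.07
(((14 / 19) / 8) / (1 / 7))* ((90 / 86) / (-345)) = -147 / 75164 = -0.00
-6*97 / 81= -194 / 27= -7.19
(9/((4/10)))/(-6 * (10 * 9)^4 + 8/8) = -45/787319998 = -0.00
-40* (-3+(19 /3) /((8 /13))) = -875 /3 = -291.67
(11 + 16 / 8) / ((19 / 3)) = 39 / 19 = 2.05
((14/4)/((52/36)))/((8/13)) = 63/16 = 3.94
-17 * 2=-34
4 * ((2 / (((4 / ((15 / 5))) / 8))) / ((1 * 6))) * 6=48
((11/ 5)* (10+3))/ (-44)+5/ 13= -69/ 260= -0.27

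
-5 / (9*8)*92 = -115 / 18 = -6.39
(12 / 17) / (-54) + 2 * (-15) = -4592 / 153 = -30.01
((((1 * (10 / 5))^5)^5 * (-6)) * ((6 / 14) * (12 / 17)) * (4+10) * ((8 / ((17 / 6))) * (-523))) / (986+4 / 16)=485193865494528 / 380035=1276708370.27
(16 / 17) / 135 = 16 / 2295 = 0.01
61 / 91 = 0.67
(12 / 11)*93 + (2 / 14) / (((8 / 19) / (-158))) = 14737 / 308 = 47.85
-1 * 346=-346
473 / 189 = 2.50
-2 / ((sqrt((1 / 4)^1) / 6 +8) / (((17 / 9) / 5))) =-136 / 1455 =-0.09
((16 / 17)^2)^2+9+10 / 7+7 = 10648314 / 584647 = 18.21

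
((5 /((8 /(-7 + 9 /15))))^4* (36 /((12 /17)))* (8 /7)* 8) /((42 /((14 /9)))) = 278528 /63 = 4421.08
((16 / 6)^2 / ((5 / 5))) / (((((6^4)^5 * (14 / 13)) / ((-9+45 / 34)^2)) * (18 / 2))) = 10933 / 924551065530925056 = 0.00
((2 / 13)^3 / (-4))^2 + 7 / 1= 33787667 / 4826809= 7.00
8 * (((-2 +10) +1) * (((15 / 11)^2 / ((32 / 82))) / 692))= 83025 / 167464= 0.50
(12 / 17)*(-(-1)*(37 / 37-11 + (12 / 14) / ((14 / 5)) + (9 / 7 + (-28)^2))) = 456048 / 833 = 547.48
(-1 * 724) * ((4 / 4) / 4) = -181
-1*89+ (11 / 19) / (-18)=-30449 / 342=-89.03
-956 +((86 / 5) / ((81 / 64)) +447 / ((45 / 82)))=-10358 / 81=-127.88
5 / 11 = 0.45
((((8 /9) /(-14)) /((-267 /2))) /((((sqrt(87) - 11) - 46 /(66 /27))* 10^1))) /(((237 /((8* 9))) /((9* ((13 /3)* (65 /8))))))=-2439008 /14330563107 - 81796* sqrt(87) /14330563107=-0.00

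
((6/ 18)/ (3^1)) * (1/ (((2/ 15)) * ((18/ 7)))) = 35/ 108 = 0.32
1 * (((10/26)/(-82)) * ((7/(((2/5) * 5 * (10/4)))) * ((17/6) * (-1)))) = 119/6396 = 0.02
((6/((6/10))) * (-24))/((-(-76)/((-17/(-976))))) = -255/4636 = -0.06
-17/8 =-2.12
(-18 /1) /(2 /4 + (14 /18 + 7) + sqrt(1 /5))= -241380 /110681 + 5832 * sqrt(5) /110681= -2.06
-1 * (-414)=414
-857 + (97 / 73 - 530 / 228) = -858.00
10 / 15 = 2 / 3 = 0.67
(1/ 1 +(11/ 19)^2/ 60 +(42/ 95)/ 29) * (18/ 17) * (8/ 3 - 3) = -128245/ 355946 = -0.36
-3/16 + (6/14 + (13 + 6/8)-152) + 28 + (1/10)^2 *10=-61549/560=-109.91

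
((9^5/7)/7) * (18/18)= 59049/49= 1205.08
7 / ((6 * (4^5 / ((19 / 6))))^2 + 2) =2527 / 1358955218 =0.00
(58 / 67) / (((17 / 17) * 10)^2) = 0.01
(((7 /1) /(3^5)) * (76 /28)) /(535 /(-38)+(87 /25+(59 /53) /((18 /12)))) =-956650 /120598551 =-0.01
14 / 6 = 7 / 3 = 2.33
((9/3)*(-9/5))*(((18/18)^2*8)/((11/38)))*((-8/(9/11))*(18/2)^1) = 65664/5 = 13132.80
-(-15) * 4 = 60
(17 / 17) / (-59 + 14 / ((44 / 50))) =-11 / 474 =-0.02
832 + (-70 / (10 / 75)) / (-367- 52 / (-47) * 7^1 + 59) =560279 / 672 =833.75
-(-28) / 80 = 7 / 20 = 0.35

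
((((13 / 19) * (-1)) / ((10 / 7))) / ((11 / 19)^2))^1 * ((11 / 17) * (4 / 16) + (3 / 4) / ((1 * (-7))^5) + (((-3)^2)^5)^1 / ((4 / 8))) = -168753.49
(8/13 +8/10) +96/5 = 268/13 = 20.62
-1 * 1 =-1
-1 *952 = -952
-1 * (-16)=16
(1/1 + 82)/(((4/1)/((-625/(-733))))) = 51875/2932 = 17.69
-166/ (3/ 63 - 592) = 3486/ 12431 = 0.28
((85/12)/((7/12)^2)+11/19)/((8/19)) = 19919/392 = 50.81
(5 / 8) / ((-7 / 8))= -5 / 7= -0.71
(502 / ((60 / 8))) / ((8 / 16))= 2008 / 15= 133.87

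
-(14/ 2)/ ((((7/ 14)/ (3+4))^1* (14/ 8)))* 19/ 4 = -266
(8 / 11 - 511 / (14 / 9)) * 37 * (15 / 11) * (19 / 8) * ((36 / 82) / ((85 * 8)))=-136871991 / 5397568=-25.36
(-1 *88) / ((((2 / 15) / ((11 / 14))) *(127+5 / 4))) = -4840 / 1197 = -4.04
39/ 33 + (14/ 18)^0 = 24/ 11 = 2.18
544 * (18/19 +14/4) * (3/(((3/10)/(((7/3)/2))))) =1608880/57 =28225.96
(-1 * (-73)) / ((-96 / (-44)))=803 / 24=33.46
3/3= 1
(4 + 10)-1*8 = 6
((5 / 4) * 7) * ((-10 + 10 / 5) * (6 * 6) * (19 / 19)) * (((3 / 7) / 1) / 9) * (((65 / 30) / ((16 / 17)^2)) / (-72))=18785 / 4608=4.08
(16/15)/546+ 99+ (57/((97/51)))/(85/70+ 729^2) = 15399270083419/155545024635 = 99.00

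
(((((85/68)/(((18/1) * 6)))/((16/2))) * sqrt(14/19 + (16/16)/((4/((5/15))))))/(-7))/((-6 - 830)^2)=-5 * sqrt(10659)/1927476891648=-0.00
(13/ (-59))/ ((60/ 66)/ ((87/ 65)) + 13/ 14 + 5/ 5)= -174174/ 2061401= -0.08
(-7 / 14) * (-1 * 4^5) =512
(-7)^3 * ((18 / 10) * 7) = -21609 / 5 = -4321.80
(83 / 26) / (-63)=-83 / 1638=-0.05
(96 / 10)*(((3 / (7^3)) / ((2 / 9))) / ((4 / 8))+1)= 10.36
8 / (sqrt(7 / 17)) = 8*sqrt(119) / 7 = 12.47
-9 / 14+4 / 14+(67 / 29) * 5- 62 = -20627 / 406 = -50.81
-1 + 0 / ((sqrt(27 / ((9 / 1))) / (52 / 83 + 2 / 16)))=-1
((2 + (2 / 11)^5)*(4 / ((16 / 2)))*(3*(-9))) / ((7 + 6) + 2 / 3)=-1.98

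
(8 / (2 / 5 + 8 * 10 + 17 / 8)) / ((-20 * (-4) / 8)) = 32 / 3301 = 0.01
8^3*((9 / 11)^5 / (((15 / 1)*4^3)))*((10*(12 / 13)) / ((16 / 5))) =1180980 / 2093663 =0.56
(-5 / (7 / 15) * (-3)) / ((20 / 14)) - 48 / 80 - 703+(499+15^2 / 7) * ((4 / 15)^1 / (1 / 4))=-4811 / 42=-114.55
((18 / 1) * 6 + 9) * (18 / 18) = 117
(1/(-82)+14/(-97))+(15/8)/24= -19955/254528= -0.08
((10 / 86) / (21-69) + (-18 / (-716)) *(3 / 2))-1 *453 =-167350531 / 369456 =-452.96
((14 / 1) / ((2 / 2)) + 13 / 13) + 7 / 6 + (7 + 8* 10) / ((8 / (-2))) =-67 / 12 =-5.58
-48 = -48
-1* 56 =-56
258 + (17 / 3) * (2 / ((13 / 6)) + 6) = 3864 / 13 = 297.23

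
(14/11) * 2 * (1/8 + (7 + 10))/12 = 959/264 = 3.63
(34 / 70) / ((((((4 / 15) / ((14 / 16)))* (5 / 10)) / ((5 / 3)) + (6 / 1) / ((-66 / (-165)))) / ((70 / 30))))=0.08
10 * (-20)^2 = 4000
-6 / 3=-2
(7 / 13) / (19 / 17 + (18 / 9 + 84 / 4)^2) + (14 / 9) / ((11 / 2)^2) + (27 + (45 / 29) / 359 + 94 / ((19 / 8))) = 560562742664741 / 8412347567052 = 66.64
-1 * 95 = -95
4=4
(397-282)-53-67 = -5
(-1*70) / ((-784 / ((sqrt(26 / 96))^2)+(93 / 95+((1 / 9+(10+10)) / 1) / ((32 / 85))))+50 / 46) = 572644800 / 23227153619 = 0.02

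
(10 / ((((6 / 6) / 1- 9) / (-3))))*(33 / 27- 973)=-21865 / 6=-3644.17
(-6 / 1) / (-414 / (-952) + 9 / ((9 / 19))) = -2856 / 9251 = -0.31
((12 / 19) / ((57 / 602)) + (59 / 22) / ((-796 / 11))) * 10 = 19061185 / 287356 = 66.33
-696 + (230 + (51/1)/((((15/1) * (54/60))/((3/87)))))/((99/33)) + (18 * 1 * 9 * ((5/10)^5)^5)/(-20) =-162706783008703/262731202560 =-619.29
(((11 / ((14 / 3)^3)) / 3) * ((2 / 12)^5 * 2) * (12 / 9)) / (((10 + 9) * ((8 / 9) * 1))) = 11 / 15015168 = 0.00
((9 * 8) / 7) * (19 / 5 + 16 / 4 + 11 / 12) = 3138 / 35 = 89.66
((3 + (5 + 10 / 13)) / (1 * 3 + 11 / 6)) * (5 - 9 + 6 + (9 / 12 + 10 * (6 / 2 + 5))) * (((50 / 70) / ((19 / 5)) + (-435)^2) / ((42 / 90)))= 1124585160750 / 18473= 60877234.92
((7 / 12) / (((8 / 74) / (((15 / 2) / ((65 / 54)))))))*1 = 33.62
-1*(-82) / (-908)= -41 / 454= -0.09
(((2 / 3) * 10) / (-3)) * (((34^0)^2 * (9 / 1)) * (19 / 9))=-380 / 9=-42.22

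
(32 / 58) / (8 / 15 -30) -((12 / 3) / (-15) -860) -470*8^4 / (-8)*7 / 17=9608434336 / 96135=99947.31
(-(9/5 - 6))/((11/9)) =189/55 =3.44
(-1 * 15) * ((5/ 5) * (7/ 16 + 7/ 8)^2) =-6615/ 256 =-25.84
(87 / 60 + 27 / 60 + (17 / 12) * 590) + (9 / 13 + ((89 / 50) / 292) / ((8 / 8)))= 477403031 / 569400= 838.43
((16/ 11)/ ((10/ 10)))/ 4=4/ 11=0.36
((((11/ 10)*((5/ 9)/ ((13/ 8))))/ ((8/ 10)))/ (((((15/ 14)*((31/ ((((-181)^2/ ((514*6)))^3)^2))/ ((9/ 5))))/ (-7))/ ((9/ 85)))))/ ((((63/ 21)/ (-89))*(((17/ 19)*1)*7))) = 160981967582864803543206894906127/ 1252561671675616876979558400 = 128522.19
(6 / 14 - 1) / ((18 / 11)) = -22 / 63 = -0.35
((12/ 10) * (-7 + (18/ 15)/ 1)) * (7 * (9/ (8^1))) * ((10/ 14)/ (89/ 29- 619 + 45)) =7569/ 110380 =0.07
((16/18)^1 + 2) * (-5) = -130/9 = -14.44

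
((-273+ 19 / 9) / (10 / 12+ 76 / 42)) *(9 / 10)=-17066 / 185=-92.25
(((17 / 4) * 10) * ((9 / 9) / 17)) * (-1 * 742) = -1855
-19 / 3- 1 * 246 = -757 / 3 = -252.33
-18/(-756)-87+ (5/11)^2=-440963/5082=-86.77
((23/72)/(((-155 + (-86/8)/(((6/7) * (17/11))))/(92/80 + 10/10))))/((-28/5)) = 16813/22361136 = 0.00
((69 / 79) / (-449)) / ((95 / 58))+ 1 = 3365743 / 3369745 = 1.00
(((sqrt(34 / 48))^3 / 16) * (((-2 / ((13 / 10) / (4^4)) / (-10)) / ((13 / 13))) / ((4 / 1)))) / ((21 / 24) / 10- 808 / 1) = -340 * sqrt(102) / 7562061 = -0.00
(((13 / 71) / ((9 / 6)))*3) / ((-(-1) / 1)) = 26 / 71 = 0.37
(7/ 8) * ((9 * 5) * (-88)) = -3465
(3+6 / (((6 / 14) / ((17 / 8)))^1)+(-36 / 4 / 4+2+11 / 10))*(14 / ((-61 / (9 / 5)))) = -21168 / 1525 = -13.88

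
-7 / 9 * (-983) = 6881 / 9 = 764.56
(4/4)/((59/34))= 0.58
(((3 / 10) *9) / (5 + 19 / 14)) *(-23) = -9.77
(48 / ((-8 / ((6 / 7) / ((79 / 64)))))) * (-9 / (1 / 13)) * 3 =808704 / 553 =1462.39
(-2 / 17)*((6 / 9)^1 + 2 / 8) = -11 / 102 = -0.11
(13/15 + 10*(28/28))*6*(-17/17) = -326/5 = -65.20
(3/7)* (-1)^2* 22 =66/7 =9.43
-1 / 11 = -0.09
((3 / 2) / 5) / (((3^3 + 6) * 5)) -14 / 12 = -1.16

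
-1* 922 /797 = -1.16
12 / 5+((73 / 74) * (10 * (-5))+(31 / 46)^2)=-46.47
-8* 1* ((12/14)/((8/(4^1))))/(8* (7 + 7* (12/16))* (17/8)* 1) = -96/5831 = -0.02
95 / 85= 19 / 17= 1.12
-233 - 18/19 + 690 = 8665/19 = 456.05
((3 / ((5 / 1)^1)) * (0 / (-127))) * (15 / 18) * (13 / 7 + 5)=0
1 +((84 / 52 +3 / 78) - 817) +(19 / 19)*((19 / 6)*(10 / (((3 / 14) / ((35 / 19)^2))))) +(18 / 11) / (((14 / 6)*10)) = -535446913 / 1711710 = -312.81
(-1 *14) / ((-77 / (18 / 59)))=36 / 649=0.06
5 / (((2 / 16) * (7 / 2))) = 80 / 7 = 11.43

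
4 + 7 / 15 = 67 / 15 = 4.47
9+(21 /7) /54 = 9.06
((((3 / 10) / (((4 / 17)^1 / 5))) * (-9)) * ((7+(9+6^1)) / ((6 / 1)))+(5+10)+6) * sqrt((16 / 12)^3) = -505 * sqrt(3) / 3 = -291.56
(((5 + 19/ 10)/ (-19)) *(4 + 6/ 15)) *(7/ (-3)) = 3.73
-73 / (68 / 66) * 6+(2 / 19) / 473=-64949015 / 152779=-425.12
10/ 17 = 0.59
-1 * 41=-41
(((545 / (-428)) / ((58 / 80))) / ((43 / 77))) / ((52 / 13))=-209825 / 266858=-0.79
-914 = -914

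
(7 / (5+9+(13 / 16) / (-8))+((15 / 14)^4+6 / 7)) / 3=183061523 / 205026192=0.89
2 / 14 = 1 / 7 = 0.14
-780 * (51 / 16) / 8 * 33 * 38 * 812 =-1265809545 / 4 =-316452386.25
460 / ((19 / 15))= 6900 / 19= 363.16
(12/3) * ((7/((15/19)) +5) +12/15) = 176/3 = 58.67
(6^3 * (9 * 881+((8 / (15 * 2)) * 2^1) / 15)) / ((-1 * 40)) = -5352099 / 125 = -42816.79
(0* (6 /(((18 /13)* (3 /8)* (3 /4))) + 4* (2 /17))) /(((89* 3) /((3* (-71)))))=0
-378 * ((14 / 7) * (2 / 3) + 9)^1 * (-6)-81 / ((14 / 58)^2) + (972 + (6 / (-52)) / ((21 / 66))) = 14662092 / 637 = 23017.41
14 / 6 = 7 / 3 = 2.33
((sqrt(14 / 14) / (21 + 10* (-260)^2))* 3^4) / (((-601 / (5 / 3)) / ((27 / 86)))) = -3645 / 34940821406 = -0.00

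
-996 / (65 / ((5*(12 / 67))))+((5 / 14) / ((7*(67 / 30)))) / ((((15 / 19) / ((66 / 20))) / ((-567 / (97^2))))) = -1575049383 / 114733346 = -13.73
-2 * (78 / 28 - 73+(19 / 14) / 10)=9811 / 70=140.16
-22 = -22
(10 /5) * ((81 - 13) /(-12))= -34 /3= -11.33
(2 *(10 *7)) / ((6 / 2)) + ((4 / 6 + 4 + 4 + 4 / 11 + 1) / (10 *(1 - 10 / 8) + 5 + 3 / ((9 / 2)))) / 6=29591 / 627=47.19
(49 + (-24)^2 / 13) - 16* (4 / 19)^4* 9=157600141 / 1694173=93.02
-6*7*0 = 0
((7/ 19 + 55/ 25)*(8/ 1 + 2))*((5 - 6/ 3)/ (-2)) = -732/ 19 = -38.53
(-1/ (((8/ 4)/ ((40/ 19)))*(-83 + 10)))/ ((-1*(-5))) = 4/ 1387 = 0.00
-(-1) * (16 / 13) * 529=651.08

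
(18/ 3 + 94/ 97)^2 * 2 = 913952/ 9409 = 97.14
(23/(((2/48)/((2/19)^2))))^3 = 10764582912/47045881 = 228.81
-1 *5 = -5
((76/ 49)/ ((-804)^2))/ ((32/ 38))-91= -11529475415/ 126697536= -91.00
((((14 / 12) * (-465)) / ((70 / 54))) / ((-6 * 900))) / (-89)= -31 / 35600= -0.00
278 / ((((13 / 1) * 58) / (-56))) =-20.65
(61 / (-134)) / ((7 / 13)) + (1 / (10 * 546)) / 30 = -9278033 / 10974600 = -0.85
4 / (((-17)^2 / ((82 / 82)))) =4 / 289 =0.01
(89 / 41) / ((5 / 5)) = 89 / 41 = 2.17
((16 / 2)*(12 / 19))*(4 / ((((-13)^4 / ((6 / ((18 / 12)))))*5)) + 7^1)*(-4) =-383865984 / 2713295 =-141.48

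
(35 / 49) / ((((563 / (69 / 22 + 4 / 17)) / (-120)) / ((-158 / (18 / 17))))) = 9961900 / 130053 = 76.60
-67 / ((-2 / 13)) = 871 / 2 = 435.50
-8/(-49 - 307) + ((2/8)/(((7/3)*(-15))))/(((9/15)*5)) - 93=-3475589/37380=-92.98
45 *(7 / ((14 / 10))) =225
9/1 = 9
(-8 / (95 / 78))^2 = 43.14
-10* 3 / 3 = -10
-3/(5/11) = -33/5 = -6.60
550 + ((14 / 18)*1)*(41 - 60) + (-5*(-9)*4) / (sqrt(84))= 30*sqrt(21) / 7 + 4817 / 9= 554.86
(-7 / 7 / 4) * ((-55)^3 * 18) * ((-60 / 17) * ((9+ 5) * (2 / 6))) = -209632500 / 17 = -12331323.53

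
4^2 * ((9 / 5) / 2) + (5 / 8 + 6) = 841 / 40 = 21.02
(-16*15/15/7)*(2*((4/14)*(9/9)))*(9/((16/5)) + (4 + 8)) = -948/49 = -19.35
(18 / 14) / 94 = 9 / 658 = 0.01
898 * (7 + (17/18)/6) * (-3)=-347077/18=-19282.06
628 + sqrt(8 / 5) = 2* sqrt(10) / 5 + 628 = 629.26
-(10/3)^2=-100/9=-11.11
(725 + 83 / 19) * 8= 110864 / 19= 5834.95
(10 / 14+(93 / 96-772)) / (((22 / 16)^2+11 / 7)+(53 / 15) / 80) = -25882650 / 117809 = -219.70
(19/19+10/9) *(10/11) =190/99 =1.92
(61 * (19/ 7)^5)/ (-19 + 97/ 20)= -3020840780/ 4756381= -635.11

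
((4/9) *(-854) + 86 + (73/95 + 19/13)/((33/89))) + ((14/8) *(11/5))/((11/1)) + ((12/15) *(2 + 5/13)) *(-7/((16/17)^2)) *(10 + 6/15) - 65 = -4978375729/9781200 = -508.97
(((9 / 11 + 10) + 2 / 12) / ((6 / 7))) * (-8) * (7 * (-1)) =71050 / 99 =717.68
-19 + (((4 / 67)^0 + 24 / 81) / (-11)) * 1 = -5678 / 297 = -19.12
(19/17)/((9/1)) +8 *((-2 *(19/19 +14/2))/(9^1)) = -719/51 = -14.10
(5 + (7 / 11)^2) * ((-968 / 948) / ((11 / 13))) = -5668 / 869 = -6.52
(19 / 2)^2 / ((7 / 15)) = 5415 / 28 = 193.39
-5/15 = -1/3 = -0.33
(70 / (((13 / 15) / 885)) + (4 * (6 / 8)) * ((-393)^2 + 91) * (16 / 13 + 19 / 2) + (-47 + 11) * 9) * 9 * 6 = 272492424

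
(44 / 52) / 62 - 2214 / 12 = -74348 / 403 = -184.49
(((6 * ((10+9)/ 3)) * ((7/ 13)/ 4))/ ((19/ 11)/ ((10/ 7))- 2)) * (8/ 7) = -8360/ 1131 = -7.39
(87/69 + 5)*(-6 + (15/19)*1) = -14256/437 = -32.62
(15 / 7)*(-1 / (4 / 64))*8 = -1920 / 7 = -274.29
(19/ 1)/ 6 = 19/ 6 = 3.17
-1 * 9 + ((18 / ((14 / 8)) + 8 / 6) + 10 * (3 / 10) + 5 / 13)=1639 / 273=6.00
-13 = -13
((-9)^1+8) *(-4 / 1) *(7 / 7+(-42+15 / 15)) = -160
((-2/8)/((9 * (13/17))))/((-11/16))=68/1287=0.05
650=650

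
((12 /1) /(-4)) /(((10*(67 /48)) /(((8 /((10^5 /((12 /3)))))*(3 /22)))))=-108 /11515625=-0.00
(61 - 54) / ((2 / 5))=17.50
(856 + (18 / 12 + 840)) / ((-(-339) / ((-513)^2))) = 297819585 / 226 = 1317785.77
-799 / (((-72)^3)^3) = 799 / 51998697814228992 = 0.00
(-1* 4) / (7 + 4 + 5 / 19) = -38 / 107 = -0.36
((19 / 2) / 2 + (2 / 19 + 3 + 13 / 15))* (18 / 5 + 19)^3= 14346724871 / 142500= 100678.77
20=20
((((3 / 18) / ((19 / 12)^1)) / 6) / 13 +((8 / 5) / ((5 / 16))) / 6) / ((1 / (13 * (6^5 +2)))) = 123149074 / 1425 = 86420.40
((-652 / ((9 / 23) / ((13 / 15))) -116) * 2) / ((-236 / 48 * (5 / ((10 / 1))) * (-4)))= -842432 / 2655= -317.30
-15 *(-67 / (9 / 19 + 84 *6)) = 1273 / 639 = 1.99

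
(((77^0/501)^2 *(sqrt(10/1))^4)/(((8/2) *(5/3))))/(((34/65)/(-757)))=-246025/2844678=-0.09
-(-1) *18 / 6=3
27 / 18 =3 / 2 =1.50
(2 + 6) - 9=-1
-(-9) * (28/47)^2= 7056/2209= 3.19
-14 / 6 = -7 / 3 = -2.33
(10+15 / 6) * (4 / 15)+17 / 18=77 / 18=4.28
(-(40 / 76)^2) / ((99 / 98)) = -9800 / 35739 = -0.27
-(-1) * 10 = 10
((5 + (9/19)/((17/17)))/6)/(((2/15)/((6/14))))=390/133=2.93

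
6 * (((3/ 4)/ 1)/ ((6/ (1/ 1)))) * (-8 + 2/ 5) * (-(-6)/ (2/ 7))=-1197/ 10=-119.70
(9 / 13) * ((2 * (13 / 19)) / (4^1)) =9 / 38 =0.24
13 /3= 4.33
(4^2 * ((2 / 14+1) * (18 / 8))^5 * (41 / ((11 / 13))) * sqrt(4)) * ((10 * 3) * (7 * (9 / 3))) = 2900562462720 / 26411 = 109824030.24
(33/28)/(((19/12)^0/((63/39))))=99/52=1.90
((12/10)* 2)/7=12/35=0.34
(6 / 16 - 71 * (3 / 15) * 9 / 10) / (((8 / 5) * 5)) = -1.55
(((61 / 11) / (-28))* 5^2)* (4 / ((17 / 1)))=-1525 / 1309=-1.17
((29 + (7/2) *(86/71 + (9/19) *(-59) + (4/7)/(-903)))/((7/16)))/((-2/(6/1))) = 1258659016/2842343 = 442.82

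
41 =41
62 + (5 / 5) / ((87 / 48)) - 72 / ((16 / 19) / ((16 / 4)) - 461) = 15921242 / 253895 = 62.71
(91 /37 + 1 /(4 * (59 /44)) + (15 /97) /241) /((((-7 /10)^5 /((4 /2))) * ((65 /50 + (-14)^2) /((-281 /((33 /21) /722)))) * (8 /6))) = 3736486010721000000 /241747369901443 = 15456.16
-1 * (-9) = 9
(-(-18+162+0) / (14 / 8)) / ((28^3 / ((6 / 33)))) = -18 / 26411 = -0.00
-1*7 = -7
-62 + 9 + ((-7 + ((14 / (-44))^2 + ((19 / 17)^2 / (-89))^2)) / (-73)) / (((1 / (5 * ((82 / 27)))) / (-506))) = -11175256584214738 / 14343495722721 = -779.12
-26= -26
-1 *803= -803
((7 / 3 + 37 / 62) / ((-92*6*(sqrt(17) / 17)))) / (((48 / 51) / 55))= -509575*sqrt(17) / 1642752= -1.28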